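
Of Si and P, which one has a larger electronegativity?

P

Si is in period 3, group 14; P is in period 3, group 15.
Atoms toward the upper right of the periodic table pull bonding electrons most strongly.
All lie in period 3, so electronegativity increases left to right.
So P has the larger electronegativity (P > Si).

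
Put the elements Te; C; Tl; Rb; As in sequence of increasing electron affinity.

Tl < Rb < As < C < Te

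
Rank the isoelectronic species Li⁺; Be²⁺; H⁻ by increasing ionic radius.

All of these have 2 electrons, so size is governed by nuclear charge alone: the more protons, the stronger the pull on the same electron cloud, and the smaller the ion.
Nuclear charges: Be²⁺ (Z=4), Li⁺ (Z=3), H⁻ (Z=1).
Smallest to largest: Be²⁺ < Li⁺ < H⁻.

Be²⁺, Li⁺, H⁻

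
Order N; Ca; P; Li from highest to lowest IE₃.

Li > Ca > N > P

IE_3 is the cost of taking one more electron from the +2 cation: N²⁺ still has 3 valence electrons; Ca²⁺ is the bare [Ar] core; P²⁺ still has 3 valence electrons; Li²⁺ is already 1 electron into the core.
Pulling an electron out of a noble-gas core costs far more than removing a remaining valence electron, so Ca and Li sit at the high end of IE_3.
Valence configurations: N²⁺ [He]2s²2p¹, P²⁺ [Ne]3s²3p¹.
Tabulated IE_3 (kJ/mol): N 4578, Ca 4912, P 2914, Li 11815.
So the third ionization energies run P < N < Ca < Li.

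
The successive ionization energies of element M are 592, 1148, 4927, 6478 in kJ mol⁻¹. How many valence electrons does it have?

2

Look for the largest jump between consecutive ionization energies: IE3/IE2 ≈ 4.3, far larger than any earlier ratio.
That jump marks the point where a core electron is being removed. So the atom has 2 valence electrons.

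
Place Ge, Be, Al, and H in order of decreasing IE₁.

H > Be > Ge > Al

H is in period 1, group 1; Be is in period 2, group 2; Al is in period 3, group 13; Ge is in period 4, group 14.
Across a period the outer electron is held more tightly (higher IE₁); down a group it sits in a higher shell, more shielded, and comes off more easily.
A diagonal step moves right (one effect) and down (the opposite effect) at once.
Ge > Al: the two effects oppose for this pair; the across-period effect wins (762 vs 578 kJ/mol).
Be > Ge: period and group pull opposite ways; the down-group shift dominates (900 vs 762 kJ/mol).
H > Be: the two effects oppose for this pair; the down-group effect wins (1312 vs 900 kJ/mol).
Tabulated first ionization energy (kJ/mol): H 1312, Be 900, Al 578, Ge 762.
So from highest to lowest: H > Be > Ge > Al.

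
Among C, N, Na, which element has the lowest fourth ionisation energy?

C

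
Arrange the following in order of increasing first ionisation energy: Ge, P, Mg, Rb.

Mg is in period 3, group 2; P is in period 3, group 15; Ge is in period 4, group 14; Rb is in period 5, group 1.
Across a period the outer electron is held more tightly (higher IE₁); down a group it sits in a higher shell, more shielded, and comes off more easily.
These span different periods and groups, so the two trends combine.
Mg > Rb: both effects reinforce here, so Mg is clearly the higher of the two.
Ge > Mg: the two effects oppose for this pair; the across-period effect wins (762 vs 738 kJ/mol).
P > Ge: both effects reinforce here, so P is clearly the higher of the two.
Approximate values (kJ/mol): Mg 738, P 1012, Ge 762, Rb 403.
So from lowest to highest: Rb < Mg < Ge < P.

Rb < Mg < Ge < P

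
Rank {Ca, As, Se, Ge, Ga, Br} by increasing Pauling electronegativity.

Ca is in period 4, group 2; Ga is in period 4, group 13; Ge is in period 4, group 14; As is in period 4, group 15; Se is in period 4, group 16; Br is in period 4, group 17.
Electronegativity increases across a period and decreases down a group, tracking effective nuclear charge and atomic size.
All lie in period 4, so electronegativity increases left to right.
So from lowest to highest: Ca < Ga < Ge < As < Se < Br.

Ca < Ga < Ge < As < Se < Br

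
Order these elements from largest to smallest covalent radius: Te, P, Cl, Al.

Al is in period 3, group 13; P is in period 3, group 15; Cl is in period 3, group 17; Te is in period 5, group 16.
Atomic radius shrinks across a period as nuclear charge pulls the same shell inward, and grows down a group as new shells are added.
These span different periods and groups, so the two trends combine.
P > Cl: both are in period 3; the period trend gives P the larger value.
Al > P: both are in period 3; the period trend gives Al the larger value.
Te > Al: period and group pull opposite ways; the down-group shift dominates (136 vs 126 pm).
Approximate values (pm): Al 126, P 111, Cl 99, Te 136.
So from largest to smallest: Te > Al > P > Cl.

Te > Al > P > Cl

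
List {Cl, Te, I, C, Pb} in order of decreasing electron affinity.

Cl > I > Te > C > Pb

C is in period 2, group 14; Cl is in period 3, group 17; Te is in period 5, group 16; I is in period 5, group 17; Pb is in period 6, group 14.
Atoms with high Z_eff and room in the valence shell (especially the halogens) have the most exothermic electron affinities.
Neither a single period nor a single group — weigh both effects.
C > Pb: they share group 14; the group trend gives C the larger value.
Te > C: period and group pull opposite ways; the across-period shift dominates (190 vs 122 kJ/mol).
I > Te: both are in period 5; the period trend gives I the larger value.
Cl > I: they share group 17; the group trend gives Cl the larger value.
Tabulated electron affinity (kJ/mol): C 122, Cl 349, Te 190, I 295, Pb 35.
So from highest to lowest: Cl > I > Te > C > Pb.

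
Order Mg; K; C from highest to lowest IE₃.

Mg, C, K

The third ionization energy removes an electron from the +2 ion. For each element: Mg²⁺ is the bare [Ne] core; K²⁺ is already 1 electron into the core; C²⁺ still has 2 valence electrons.
Usually core removal costs more than valence removal, but here the competition is close: a tightly held n=2 valence electron can cost more to remove than an n=3 core electron, so the actual values have to decide it.
Tabulated IE_3 (kJ/mol): Mg 7733, K 4420, C 4620.
Putting it together, IE_3: K < C < Mg.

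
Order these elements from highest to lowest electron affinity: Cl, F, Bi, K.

Cl > F > Bi > K

F is in period 2, group 17; Cl is in period 3, group 17; K is in period 4, group 1; Bi is in period 6, group 15.
Atoms with high Z_eff and room in the valence shell (especially the halogens) have the most exothermic electron affinities.
These span different periods and groups, so the two trends combine.
Bi > K: the two effects oppose for this pair; the across-period effect wins (91 vs 48 kJ/mol).
F > Bi: relative to Bi, both the across-period and down-group shifts push F's electron affinity up.
Cl > F: this pair runs against the simple trend — see the exception note.
Note the exception: Cl has a higher electron affinity than F, contrary to the simple trend — F's small 2p subshell makes the incoming electron feel strong e⁻–e⁻ repulsion, so Cl actually releases more energy on gaining an electron.
Approximate values (kJ/mol): F 328, Cl 349, K 48, Bi 91.
So from highest to lowest: Cl > F > Bi > K.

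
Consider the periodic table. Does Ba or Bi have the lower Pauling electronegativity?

Smaller atoms with higher effective nuclear charge are more electronegative.
All lie in period 6, so electronegativity increases left to right.
So Ba has the lower Pauling electronegativity (Ba < Bi).

Ba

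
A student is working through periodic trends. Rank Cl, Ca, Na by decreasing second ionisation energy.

IE_2 is the cost of taking one more electron from the +1 cation: Cl⁺ still has 6 valence electrons; Ca⁺ still has 1 valence electron; Na⁺ is the bare [Ne] core.
Breaking into a closed-shell core is much more expensive than removing a leftover valence electron — Na has the largest IE_2 here.
Valence configurations: Cl⁺ [Ne]3s²3p⁴, Ca⁺ [Ar]4s¹.
Tabulated IE_2 (kJ/mol): Cl 2298, Ca 1145, Na 4562.
So the second ionization energies run Ca < Cl < Na.

Na > Cl > Ca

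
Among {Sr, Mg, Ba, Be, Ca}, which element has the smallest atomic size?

Be

Be is in period 2, group 2; Mg is in period 3, group 2; Ca is in period 4, group 2; Sr is in period 5, group 2; Ba is in period 6, group 2.
Across a period the added protons contract the valence shell; down a group each new principal shell makes the atom larger.
All are in group 2, so atomic radius increases down the group.
The smallest atomic size among these belongs to Be.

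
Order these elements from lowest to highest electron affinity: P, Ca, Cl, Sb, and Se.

P is in period 3, group 15; Cl is in period 3, group 17; Ca is in period 4, group 2; Se is in period 4, group 16; Sb is in period 5, group 15.
Adding an electron releases more energy for atoms nearer the top right (short of the noble gases).
These span different periods and groups, so the two trends combine.
P > Ca: both effects reinforce here, so P is clearly the higher of the two.
Sb > P: this pair runs against the simple trend — see the exception note.
Se > Sb: relative to Sb, both the across-period and down-group shifts push Se's electron affinity up.
Cl > Se: both effects reinforce here, so Cl is clearly the higher of the two.
Note the exception: Sb has a higher electron affinity than P, contrary to the simple trend — both are half-filled np³, but the pairing/repulsion penalty for the added electron shrinks as the p orbitals become larger and more diffuse down the group, and for Sb that outweighs the weaker nuclear attraction.
Approximate values (kJ/mol): P 72, Cl 349, Ca 2, Se 195, Sb 103.
So from lowest to highest: Ca < P < Sb < Se < Cl.

Ca < P < Sb < Se < Cl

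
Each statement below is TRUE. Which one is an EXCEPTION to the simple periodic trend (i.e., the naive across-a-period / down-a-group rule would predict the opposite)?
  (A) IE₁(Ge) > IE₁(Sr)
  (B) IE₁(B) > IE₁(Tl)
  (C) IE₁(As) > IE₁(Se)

The general trend: first ionisation energy increases across a period and decreases down a group.
(A) Ge (period 4, group 14) vs Sr (period 5, group 2): the stated order agrees with the simple trend.
(B) B (period 2, group 13) vs Tl (period 6, group 13): the stated order agrees with the simple trend.
(C) As (period 4, group 15) vs Se (period 4, group 16): the stated order contradicts the simple trend.
The exception is (C): Se (4p⁴) ionizes more easily than half-filled As (4p³).

(C)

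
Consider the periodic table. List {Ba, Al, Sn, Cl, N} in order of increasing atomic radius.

N is in period 2, group 15; Al is in period 3, group 13; Cl is in period 3, group 17; Sn is in period 5, group 14; Ba is in period 6, group 2.
Across a period the added protons contract the valence shell; down a group each new principal shell makes the atom larger.
These span different periods and groups, so the two trends combine.
Cl > N: the two effects oppose for this pair; the down-group effect wins (99 vs 71 pm).
Al > Cl: both are in period 3; the period trend gives Al the larger value.
Sn > Al: the two effects oppose for this pair; the down-group effect wins (140 vs 126 pm).
Ba > Sn: both effects reinforce here, so Ba is clearly the larger of the two.
Approximate values (pm): N 71, Al 126, Cl 99, Sn 140, Ba 196.
So from smallest to largest: N < Cl < Al < Sn < Ba.

N < Cl < Al < Sn < Ba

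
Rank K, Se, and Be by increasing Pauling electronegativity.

Be is in period 2, group 2; K is in period 4, group 1; Se is in period 4, group 16.
Atoms toward the upper right of the periodic table pull bonding electrons most strongly.
These span different periods and groups, so the two trends combine.
Be > K: relative to K, both the across-period and down-group shifts push Be's electronegativity up.
Se > Be: the two effects oppose for this pair; the across-period effect wins (2.55 vs 1.57).
Approximate values (Pauling): Be 1.57, K 0.82, Se 2.55.
So from lowest to highest: K < Be < Se.

K, Be, Se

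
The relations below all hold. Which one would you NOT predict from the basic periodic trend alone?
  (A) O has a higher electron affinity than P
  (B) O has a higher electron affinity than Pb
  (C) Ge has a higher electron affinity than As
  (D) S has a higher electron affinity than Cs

(C)

The general trend: electron affinity increases across a period and decreases down a group.
(A) O (period 2, group 16) vs P (period 3, group 15): the stated order agrees with the simple trend.
(B) O (period 2, group 16) vs Pb (period 6, group 14): the stated order agrees with the simple trend.
(C) Ge (period 4, group 14) vs As (period 4, group 15): the stated order contradicts the simple trend.
(D) S (period 3, group 16) vs Cs (period 6, group 1): the stated order agrees with the simple trend.
The exception is (C): adding an electron to As's half-filled 4p³ is unfavourable, so Ge (4p²) has the more exothermic EA.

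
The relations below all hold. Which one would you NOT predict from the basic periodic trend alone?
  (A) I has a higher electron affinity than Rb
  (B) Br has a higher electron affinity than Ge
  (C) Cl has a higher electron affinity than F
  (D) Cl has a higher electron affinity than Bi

(C)

The general trend: electron affinity increases across a period and decreases down a group.
(A) I (period 5, group 17) vs Rb (period 5, group 1): the stated order agrees with the simple trend.
(B) Br (period 4, group 17) vs Ge (period 4, group 14): the stated order agrees with the simple trend.
(C) Cl (period 3, group 17) vs F (period 2, group 17): the stated order contradicts the simple trend.
(D) Cl (period 3, group 17) vs Bi (period 6, group 15): the stated order agrees with the simple trend.
The exception is (C): F's small 2p subshell makes the incoming electron feel strong e⁻–e⁻ repulsion, so Cl actually releases more energy on gaining an electron.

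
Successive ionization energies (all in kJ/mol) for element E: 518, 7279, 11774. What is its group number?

Group 1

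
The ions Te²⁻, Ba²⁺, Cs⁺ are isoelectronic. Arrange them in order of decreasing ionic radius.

Te²⁻, Cs⁺, Ba²⁺

All of these have 54 electrons, so size is governed by nuclear charge alone: the more protons, the stronger the pull on the same electron cloud, and the smaller the ion.
Nuclear charges: Ba²⁺ (Z=56), Cs⁺ (Z=55), Te²⁻ (Z=52).
Largest to smallest: Te²⁻ > Cs⁺ > Ba²⁺.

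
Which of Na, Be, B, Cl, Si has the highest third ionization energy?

Be

Consider each +2 ion: Na²⁺ is already 1 electron into the core; Be²⁺ is the bare [He] core; B²⁺ still has 1 valence electron; Cl²⁺ still has 5 valence electrons; Si²⁺ still has 2 valence electrons.
Core electrons are held far more tightly than valence electrons, so Na and Be top the IE_3 order.
Valence configurations: B²⁺ [He]2s¹, Cl²⁺ [Ne]3s²3p³, Si²⁺ [Ne]3s².
Approximate IE_3 values (kJ/mol): Na 6910, Be 14849, B 3660, Cl 3822, Si 3232.
So the third ionization energies run Si < B < Cl < Na < Be.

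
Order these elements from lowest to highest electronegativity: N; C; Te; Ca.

Ca < Te < C < N

C is in period 2, group 14; N is in period 2, group 15; Ca is in period 4, group 2; Te is in period 5, group 16.
Smaller atoms with higher effective nuclear charge are more electronegative.
Neither a single period nor a single group — weigh both effects.
Te > Ca: period and group pull opposite ways; the across-period shift dominates (2.10 vs 1.00).
C > Te: period and group pull opposite ways; the down-group shift dominates (2.55 vs 2.10).
N > C: N lies to the right of C in period 2, so the across-period effect alone puts N higher.
Approximate values (Pauling): C 2.55, N 3.04, Ca 1.00, Te 2.10.
So from lowest to highest: Ca < Te < C < N.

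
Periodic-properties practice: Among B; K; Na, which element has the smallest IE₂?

B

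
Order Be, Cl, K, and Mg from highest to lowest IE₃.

Consider each +2 ion: Be²⁺ is the bare [He] core; Cl²⁺ still has 5 valence electrons; K²⁺ is already 1 electron into the core; Mg²⁺ is the bare [Ne] core.
Core electrons are held far more tightly than valence electrons, so K, Mg and Be top the IE_3 order.
Approximate IE_3 values (kJ/mol): Be 14849, Cl 3822, K 4420, Mg 7733.
So the third ionization energies run Cl < K < Mg < Be.

Be > Mg > K > Cl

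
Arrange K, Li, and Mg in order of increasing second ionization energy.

IE_2 is the cost of taking one more electron from the +1 cation: K⁺ is the bare [Ar] core; Li⁺ is the bare [He] core; Mg⁺ still has 1 valence electron.
Core electrons are held far more tightly than valence electrons, so K and Li top the IE_2 order.
Tabulated IE_2 (kJ/mol): K 3052, Li 7298, Mg 1451.
Hence IE_2: Mg < K < Li.

Mg < K < Li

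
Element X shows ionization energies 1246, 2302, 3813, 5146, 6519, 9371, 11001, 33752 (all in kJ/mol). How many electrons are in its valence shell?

7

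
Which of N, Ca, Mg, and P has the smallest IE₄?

IE_4 is the cost of taking one more electron from the +3 cation: N³⁺ still has 2 valence electrons; Ca³⁺ is already 1 electron into the core; Mg³⁺ is already 1 electron into the core; P³⁺ still has 2 valence electrons.
Usually core removal costs more than valence removal, but here the competition is close: a tightly held n=2 valence electron can cost more to remove than an n=3 core electron, so the actual values have to decide it.
Valence configurations: N³⁺ [He]2s², P³⁺ [Ne]3s².
The numbers (kJ/mol): N 7475, Ca 6491, Mg 10543, P 4964.
Overall IE_4 order: P < Ca < N < Mg.

P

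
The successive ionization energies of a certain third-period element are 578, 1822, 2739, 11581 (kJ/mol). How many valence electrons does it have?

3

Look for the largest jump between consecutive ionization energies: IE4/IE3 ≈ 4.2, far larger than any earlier ratio.
That jump marks the point where a core electron is being removed. So the atom has 3 valence electrons.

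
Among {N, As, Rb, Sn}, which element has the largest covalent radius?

N is in period 2, group 15; As is in period 4, group 15; Rb is in period 5, group 1; Sn is in period 5, group 14.
Across a period the added protons contract the valence shell; down a group each new principal shell makes the atom larger.
Neither a single period nor a single group — weigh both effects.
As > N: As sits below N in group 15, so the down-group effect alone puts As larger.
Sn > As: relative to As, both the across-period and down-group shifts push Sn's atomic radius up.
Rb > Sn: Rb lies to the left of Sn in period 5, so the across-period effect alone puts Rb larger.
Tabulated atomic radius (pm): N 71, As 121, Rb 210, Sn 140.
The largest covalent radius among these belongs to Rb.

Rb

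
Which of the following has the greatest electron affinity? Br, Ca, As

Br

Atoms with high Z_eff and room in the valence shell (especially the halogens) have the most exothermic electron affinities.
All lie in period 4, so electron affinity increases left to right.
The greatest electron affinity among these belongs to Br.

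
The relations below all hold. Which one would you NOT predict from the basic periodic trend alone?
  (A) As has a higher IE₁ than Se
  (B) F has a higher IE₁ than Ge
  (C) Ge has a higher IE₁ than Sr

The general trend: IE₁ increases across a period and decreases down a group.
(A) As (period 4, group 15) vs Se (period 4, group 16): the stated order contradicts the simple trend.
(B) F (period 2, group 17) vs Ge (period 4, group 14): the stated order agrees with the simple trend.
(C) Ge (period 4, group 14) vs Sr (period 5, group 2): the stated order agrees with the simple trend.
The exception is (A): Se (4p⁴) ionizes more easily than half-filled As (4p³).

(A)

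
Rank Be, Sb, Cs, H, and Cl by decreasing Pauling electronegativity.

Electronegativity increases across a period and decreases down a group, tracking effective nuclear charge and atomic size.
These span different periods and groups, so the two trends combine.
Be > Cs: relative to Cs, both the across-period and down-group shifts push Be's electronegativity up.
Sb > Be: the two effects oppose for this pair; the across-period effect wins (2.05 vs 1.57).
H > Sb: period and group pull opposite ways; the down-group shift dominates (2.20 vs 2.05).
Cl > H: period and group pull opposite ways; the across-period shift dominates (3.16 vs 2.20).
Tabulated electronegativity (Pauling): H 2.20, Be 1.57, Cl 3.16, Sb 2.05, Cs 0.79.
So from highest to lowest: Cl > H > Sb > Be > Cs.

Cl > H > Sb > Be > Cs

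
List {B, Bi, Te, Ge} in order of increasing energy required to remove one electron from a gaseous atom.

Bi < Ge < B < Te

B is in period 2, group 13; Ge is in period 4, group 14; Te is in period 5, group 16; Bi is in period 6, group 15.
IE₁ increases left→right with effective nuclear charge and decreases top→bottom as the valence shell moves farther out.
These span different periods and groups, so the two trends combine.
Ge > Bi: the two effects oppose for this pair; the down-group effect wins (762 vs 703 kJ/mol).
B > Ge: the two effects oppose for this pair; the down-group effect wins (801 vs 762 kJ/mol).
Te > B: the two effects oppose for this pair; the across-period effect wins (869 vs 801 kJ/mol).
For reference (kJ/mol): B 801, Ge 762, Te 869, Bi 703.
So from lowest to highest: Bi < Ge < B < Te.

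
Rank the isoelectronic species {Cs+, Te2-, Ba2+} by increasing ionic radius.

Ba2+, Cs+, Te2-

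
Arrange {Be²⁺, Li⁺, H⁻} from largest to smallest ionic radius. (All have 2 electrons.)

H⁻, Li⁺, Be²⁺

All of these have 2 electrons, so size is governed by nuclear charge alone: the more protons, the stronger the pull on the same electron cloud, and the smaller the ion.
Nuclear charges: Be²⁺ (Z=4), Li⁺ (Z=3), H⁻ (Z=1).
Largest to smallest: H⁻ > Li⁺ > Be²⁺.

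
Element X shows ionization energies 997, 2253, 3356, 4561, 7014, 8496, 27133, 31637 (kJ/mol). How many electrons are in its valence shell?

6

Look for the largest jump between consecutive ionization energies: IE7/IE6 ≈ 3.2, far larger than any earlier ratio.
That jump marks the point where a core electron is being removed. So the atom has 6 valence electrons.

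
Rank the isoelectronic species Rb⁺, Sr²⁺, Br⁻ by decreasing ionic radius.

All of these have 36 electrons, so size is governed by nuclear charge alone: the more protons, the stronger the pull on the same electron cloud, and the smaller the ion.
Nuclear charges: Sr²⁺ (Z=38), Rb⁺ (Z=37), Br⁻ (Z=35).
Largest to smallest: Br⁻ > Rb⁺ > Sr²⁺.

Br⁻ > Rb⁺ > Sr²⁺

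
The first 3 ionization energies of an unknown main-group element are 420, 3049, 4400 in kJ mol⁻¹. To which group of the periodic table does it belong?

Group 1

Look for the largest jump between consecutive ionization energies: IE2/IE1 ≈ 7.3, far larger than any earlier ratio.
That jump marks the point where a core electron is being removed. So the atom has 1 valence electron.
A main-group element with 1 valence electron is in group 1.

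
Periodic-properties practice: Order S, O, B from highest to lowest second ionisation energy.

O > B > S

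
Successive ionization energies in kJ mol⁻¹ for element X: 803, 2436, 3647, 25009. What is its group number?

Look for the largest jump between consecutive ionization energies: IE4/IE3 ≈ 6.9, far larger than any earlier ratio.
That jump marks the point where a core electron is being removed. So the atom has 3 valence electrons.
A main-group element with 3 valence electrons is in group 13.

Group 13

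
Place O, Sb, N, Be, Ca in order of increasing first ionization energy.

Ca < Sb < Be < O < N

Removing the outermost electron gets harder across a period and easier down a group.
Neither a single period nor a single group — weigh both effects.
Sb > Ca: the two effects oppose for this pair; the across-period effect wins (831 vs 590 kJ/mol).
Be > Sb: period and group pull opposite ways; the down-group shift dominates (900 vs 831 kJ/mol).
O > Be: both are in period 2; the period trend gives O the larger value.
N > O: this pair runs against the simple trend — see the exception note.
Note the exception: N has a higher first ionization energy than O, contrary to the simple trend — pairing an electron in O's 2p⁴ costs repulsion energy, so O ionizes more easily than half-filled N (2p³).
Approximate values (kJ/mol): Be 900, N 1402, O 1314, Ca 590, Sb 831.
So from lowest to highest: Ca < Sb < Be < O < N.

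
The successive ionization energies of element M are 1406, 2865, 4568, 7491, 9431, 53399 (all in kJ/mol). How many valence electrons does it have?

Look for the largest jump between consecutive ionization energies: IE6/IE5 ≈ 5.7, far larger than any earlier ratio.
That jump marks the point where a core electron is being removed. So the atom has 5 valence electrons.

5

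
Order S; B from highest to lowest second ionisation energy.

After 1 electron has been removed, what remains? S⁺ still has 5 valence electrons; B⁺ still has 2 valence electrons.
All are still removing valence electrons, so compare the +1 ions as you would atoms: IE_2 generally rises across a period (higher Z_eff) and falls down a group (larger shell), subject to the usual subshell exceptions.
Valence configurations: S⁺ [Ne]3s²3p³, B⁺ [He]2s².
Approximate IE_2 values (kJ/mol): S 2252, B 2427.
Putting it together, IE_2: S < B.

B > S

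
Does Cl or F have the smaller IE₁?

F is in period 2, group 17; Cl is in period 3, group 17.
IE₁ increases left→right with effective nuclear charge and decreases top→bottom as the valence shell moves farther out.
All are in group 17, so first ionization energy increases up the group.
So Cl has the smaller IE₁ (Cl < F).

Cl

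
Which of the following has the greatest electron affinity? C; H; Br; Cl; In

Cl

Electron affinity generally becomes more exothermic across a period toward the halogens and less exothermic down a group.
Here both period and group differ, so the two effects have to be weighed against each other.
H > In: period and group pull opposite ways; the down-group shift dominates (73 vs 29 kJ/mol).
C > H: the two effects oppose for this pair; the across-period effect wins (122 vs 73 kJ/mol).
Br > C: period and group pull opposite ways; the across-period shift dominates (325 vs 122 kJ/mol).
Cl > Br: Cl sits above Br in group 17, so the down-group effect alone puts Cl higher.
Tabulated electron affinity (kJ/mol): H 73, C 122, Cl 349, Br 325, In 29.
The greatest electron affinity among these belongs to Cl.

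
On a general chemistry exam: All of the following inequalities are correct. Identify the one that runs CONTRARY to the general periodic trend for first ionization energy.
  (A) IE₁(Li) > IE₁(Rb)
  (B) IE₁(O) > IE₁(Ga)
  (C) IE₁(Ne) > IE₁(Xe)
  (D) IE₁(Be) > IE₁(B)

The general trend: first ionization energy increases across a period and decreases down a group.
(A) Li (period 2, group 1) vs Rb (period 5, group 1): the stated order agrees with the simple trend.
(B) O (period 2, group 16) vs Ga (period 4, group 13): the stated order agrees with the simple trend.
(C) Ne (period 2, group 18) vs Xe (period 5, group 18): the stated order agrees with the simple trend.
(D) Be (period 2, group 2) vs B (period 2, group 13): the stated order contradicts the simple trend.
The exception is (D): removing B's lone 2p electron is easier than breaking Be's filled 2s².

(D)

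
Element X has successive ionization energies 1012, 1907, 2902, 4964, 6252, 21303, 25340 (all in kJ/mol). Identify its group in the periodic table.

Group 15

Look for the largest jump between consecutive ionization energies: IE6/IE5 ≈ 3.4, far larger than any earlier ratio.
That jump marks the point where a core electron is being removed. So the atom has 5 valence electrons.
A main-group element with 5 valence electrons is in group 15.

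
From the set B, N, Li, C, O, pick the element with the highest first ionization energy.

Li is in period 2, group 1; B is in period 2, group 13; C is in period 2, group 14; N is in period 2, group 15; O is in period 2, group 16.
IE₁ increases left→right with effective nuclear charge and decreases top→bottom as the valence shell moves farther out.
All lie in period 2; the across-period trend (first ionization energy increases left to right) applies, with the exception below.
Note the exception: N has a higher first ionization energy than O, contrary to the simple trend — pairing an electron in O's 2p⁴ costs repulsion energy, so O ionizes more easily than half-filled N (2p³).
Approximate values (kJ/mol): Li 520, B 801, C 1086, N 1402, O 1314.
The highest first ionization energy among these belongs to N.

N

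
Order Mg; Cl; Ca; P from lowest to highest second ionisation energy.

Consider each +1 ion: Mg⁺ still has 1 valence electron; Cl⁺ still has 6 valence electrons; Ca⁺ still has 1 valence electron; P⁺ still has 4 valence electrons.
All are still removing valence electrons, so compare the +1 ions as you would atoms: IE_2 generally rises across a period (higher Z_eff) and falls down a group (larger shell), subject to the usual subshell exceptions.
Valence configurations: Mg⁺ [Ne]3s¹, Cl⁺ [Ne]3s²3p⁴, Ca⁺ [Ar]4s¹, P⁺ [Ne]3s²3p².
Approximate IE_2 values (kJ/mol): Mg 1451, Cl 2298, Ca 1145, P 1907.
Overall IE_2 order: Ca < Mg < P < Cl.

Ca < Mg < P < Cl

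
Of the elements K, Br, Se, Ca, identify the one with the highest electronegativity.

Br

Smaller atoms with higher effective nuclear charge are more electronegative.
All lie in period 4, so electronegativity increases left to right.
The highest electronegativity among these belongs to Br.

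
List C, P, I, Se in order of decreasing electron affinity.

C is in period 2, group 14; P is in period 3, group 15; Se is in period 4, group 16; I is in period 5, group 17.
Atoms with high Z_eff and room in the valence shell (especially the halogens) have the most exothermic electron affinities.
These sit on a diagonal, where the across-period and down-group effects partly cancel.
C > P: the two effects oppose for this pair; the down-group effect wins (122 vs 72 kJ/mol).
Se > C: period and group pull opposite ways; the across-period shift dominates (195 vs 122 kJ/mol).
I > Se: the two effects oppose for this pair; the across-period effect wins (295 vs 195 kJ/mol).
For reference (kJ/mol): C 122, P 72, Se 195, I 295.
So from highest to lowest: I > Se > C > P.

I > Se > C > P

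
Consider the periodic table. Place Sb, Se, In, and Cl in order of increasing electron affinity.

In < Sb < Se < Cl

Cl is in period 3, group 17; Se is in period 4, group 16; In is in period 5, group 13; Sb is in period 5, group 15.
Electron affinity generally becomes more exothermic across a period toward the halogens and less exothermic down a group.
These span different periods and groups, so the two trends combine.
Sb > In: both are in period 5; the period trend gives Sb the larger value.
Se > Sb: relative to Sb, both the across-period and down-group shifts push Se's electron affinity up.
Cl > Se: relative to Se, both the across-period and down-group shifts push Cl's electron affinity up.
Tabulated electron affinity (kJ/mol): Cl 349, Se 195, In 29, Sb 103.
So from lowest to highest: In < Sb < Se < Cl.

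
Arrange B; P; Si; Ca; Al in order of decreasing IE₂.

B, P, Al, Si, Ca

Consider each +1 ion: B⁺ still has 2 valence electrons; P⁺ still has 4 valence electrons; Si⁺ still has 3 valence electrons; Ca⁺ still has 1 valence electron; Al⁺ still has 2 valence electrons.
All are still removing valence electrons, so compare the +1 ions as you would atoms: IE_2 generally rises across a period (higher Z_eff) and falls down a group (larger shell), subject to the usual subshell exceptions.
Valence configurations: B⁺ [He]2s², P⁺ [Ne]3s²3p², Si⁺ [Ne]3s²3p¹, Ca⁺ [Ar]4s¹, Al⁺ [Ne]3s².
Si⁺ loses a lone 3p electron whereas Al⁺ must break into a filled 3s² pair, so IE_2(Al) > IE_2(Si) even though Si has the higher nuclear charge.
The numbers (kJ/mol): B 2427, P 1907, Si 1577, Ca 1145, Al 1817.
Hence IE_2: Ca < Si < Al < P < B.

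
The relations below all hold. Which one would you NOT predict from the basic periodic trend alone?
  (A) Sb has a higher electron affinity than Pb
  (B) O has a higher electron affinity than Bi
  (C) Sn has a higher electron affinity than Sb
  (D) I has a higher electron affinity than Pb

The general trend: electron affinity increases across a period and decreases down a group.
(A) Sb (period 5, group 15) vs Pb (period 6, group 14): the stated order agrees with the simple trend.
(B) O (period 2, group 16) vs Bi (period 6, group 15): the stated order agrees with the simple trend.
(C) Sn (period 5, group 14) vs Sb (period 5, group 15): the stated order contradicts the simple trend.
(D) I (period 5, group 17) vs Pb (period 6, group 14): the stated order agrees with the simple trend.
The exception is (C): adding an electron to Sb's half-filled 5p³ is unfavourable, so Sn has the more exothermic EA.

(C)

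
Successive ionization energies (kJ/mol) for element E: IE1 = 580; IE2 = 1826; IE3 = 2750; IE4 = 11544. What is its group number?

Look for the largest jump between consecutive ionization energies: IE4/IE3 ≈ 4.2, far larger than any earlier ratio.
That jump marks the point where a core electron is being removed. So the atom has 3 valence electrons.
A main-group element with 3 valence electrons is in group 13.

Group 13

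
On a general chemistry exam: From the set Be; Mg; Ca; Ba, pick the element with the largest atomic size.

Ba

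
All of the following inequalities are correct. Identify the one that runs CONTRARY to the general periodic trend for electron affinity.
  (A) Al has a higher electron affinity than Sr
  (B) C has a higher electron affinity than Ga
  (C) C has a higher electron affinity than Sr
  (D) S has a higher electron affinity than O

The general trend: electron affinity increases across a period and decreases down a group.
(A) Al (period 3, group 13) vs Sr (period 5, group 2): the stated order agrees with the simple trend.
(B) C (period 2, group 14) vs Ga (period 4, group 13): the stated order agrees with the simple trend.
(C) C (period 2, group 14) vs Sr (period 5, group 2): the stated order agrees with the simple trend.
(D) S (period 3, group 16) vs O (period 2, group 16): the stated order contradicts the simple trend.
The exception is (D): the compact 2p subshell of O repels the added electron more than S's larger 3p does.

(D)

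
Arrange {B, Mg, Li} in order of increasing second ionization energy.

IE_2 is the cost of taking one more electron from the +1 cation: B⁺ still has 2 valence electrons; Mg⁺ still has 1 valence electron; Li⁺ is the bare [He] core.
Pulling an electron out of a noble-gas core costs far more than removing a remaining valence electron, so Li sits at the high end of IE_2.
Valence configurations: B⁺ [He]2s², Mg⁺ [Ne]3s¹.
Approximate IE_2 values (kJ/mol): B 2427, Mg 1451, Li 7298.
Overall IE_2 order: Mg < B < Li.

Mg < B < Li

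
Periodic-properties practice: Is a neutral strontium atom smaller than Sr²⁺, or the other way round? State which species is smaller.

Forming Sr²⁺ removes 2 electrons from Sr. Fewer electrons for the same nuclear charge means less shielding and a higher Z_eff on the remaining electrons, and for main-group metals the entire outer shell is lost.
A cation is smaller than its parent atom: Sr²⁺ < Sr.

Sr²⁺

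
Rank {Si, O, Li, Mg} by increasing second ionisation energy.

After 1 electron has been removed, what remains? Si⁺ still has 3 valence electrons; O⁺ still has 5 valence electrons; Li⁺ is the bare [He] core; Mg⁺ still has 1 valence electron.
Core electrons are held far more tightly than valence electrons, so Li tops the IE_2 order.
Valence configurations: Si⁺ [Ne]3s²3p¹, O⁺ [He]2s²2p³, Mg⁺ [Ne]3s¹.
The numbers (kJ/mol): Si 1577, O 3388, Li 7298, Mg 1451.
Overall IE_2 order: Mg < Si < O < Li.

Mg, Si, O, Li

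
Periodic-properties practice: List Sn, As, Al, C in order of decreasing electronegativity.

C is in period 2, group 14; Al is in period 3, group 13; As is in period 4, group 15; Sn is in period 5, group 14.
Smaller atoms with higher effective nuclear charge are more electronegative.
Neither a single period nor a single group — weigh both effects.
Sn > Al: the two effects oppose for this pair; the across-period effect wins (1.96 vs 1.61).
As > Sn: relative to Sn, both the across-period and down-group shifts push As's electronegativity up.
C > As: period and group pull opposite ways; the down-group shift dominates (2.55 vs 2.18).
Tabulated electronegativity (Pauling): C 2.55, Al 1.61, As 2.18, Sn 1.96.
So from highest to lowest: C > As > Sn > Al.

C > As > Sn > Al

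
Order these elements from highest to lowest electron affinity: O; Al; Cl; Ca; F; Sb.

Cl > F > O > Sb > Al > Ca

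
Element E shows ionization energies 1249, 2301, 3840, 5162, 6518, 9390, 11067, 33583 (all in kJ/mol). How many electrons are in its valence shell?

Look for the largest jump between consecutive ionization energies: IE8/IE7 ≈ 3.0, far larger than any earlier ratio.
That jump marks the point where a core electron is being removed. So the atom has 7 valence electrons.

7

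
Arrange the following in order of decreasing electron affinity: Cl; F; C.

Cl, F, C

C is in period 2, group 14; F is in period 2, group 17; Cl is in period 3, group 17.
Adding an electron releases more energy for atoms nearer the top right (short of the noble gases).
Here both period and group differ, so the two effects have to be weighed against each other.
F > C: both are in period 2; the period trend gives F the larger value.
Cl > F: this pair runs against the simple trend — see the exception note.
Note the exception: Cl has a higher electron affinity than F, contrary to the simple trend — F's small 2p subshell makes the incoming electron feel strong e⁻–e⁻ repulsion, so Cl actually releases more energy on gaining an electron.
Tabulated electron affinity (kJ/mol): C 122, F 328, Cl 349.
So from highest to lowest: Cl > F > C.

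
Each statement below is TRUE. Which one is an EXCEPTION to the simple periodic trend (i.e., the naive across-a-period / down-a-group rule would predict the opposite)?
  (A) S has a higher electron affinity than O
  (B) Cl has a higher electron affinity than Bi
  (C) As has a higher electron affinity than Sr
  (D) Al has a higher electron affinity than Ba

The general trend: electron affinity increases across a period and decreases down a group.
(A) S (period 3, group 16) vs O (period 2, group 16): the stated order contradicts the simple trend.
(B) Cl (period 3, group 17) vs Bi (period 6, group 15): the stated order agrees with the simple trend.
(C) As (period 4, group 15) vs Sr (period 5, group 2): the stated order agrees with the simple trend.
(D) Al (period 3, group 13) vs Ba (period 6, group 2): the stated order agrees with the simple trend.
The exception is (A): the compact 2p subshell of O repels the added electron more than S's larger 3p does.

(A)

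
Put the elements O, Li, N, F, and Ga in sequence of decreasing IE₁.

F, N, O, Ga, Li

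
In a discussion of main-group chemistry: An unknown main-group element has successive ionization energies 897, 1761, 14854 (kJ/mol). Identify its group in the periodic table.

Look for the largest jump between consecutive ionization energies: IE3/IE2 ≈ 8.4, far larger than any earlier ratio.
That jump marks the point where a core electron is being removed. So the atom has 2 valence electrons.
A main-group element with 2 valence electrons is in group 2.

Group 2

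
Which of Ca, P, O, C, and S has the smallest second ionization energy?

Ca

Consider each +1 ion: Ca⁺ still has 1 valence electron; P⁺ still has 4 valence electrons; O⁺ still has 5 valence electrons; C⁺ still has 3 valence electrons; S⁺ still has 5 valence electrons.
All are still removing valence electrons, so compare the +1 ions as you would atoms: IE_2 generally rises across a period (higher Z_eff) and falls down a group (larger shell), subject to the usual subshell exceptions.
Valence configurations: Ca⁺ [Ar]4s¹, P⁺ [Ne]3s²3p², O⁺ [He]2s²2p³, C⁺ [He]2s²2p¹, S⁺ [Ne]3s²3p³.
Tabulated IE_2 (kJ/mol): Ca 1145, P 1907, O 3388, C 2353, S 2252.
Hence IE_2: Ca < P < S < C < O.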